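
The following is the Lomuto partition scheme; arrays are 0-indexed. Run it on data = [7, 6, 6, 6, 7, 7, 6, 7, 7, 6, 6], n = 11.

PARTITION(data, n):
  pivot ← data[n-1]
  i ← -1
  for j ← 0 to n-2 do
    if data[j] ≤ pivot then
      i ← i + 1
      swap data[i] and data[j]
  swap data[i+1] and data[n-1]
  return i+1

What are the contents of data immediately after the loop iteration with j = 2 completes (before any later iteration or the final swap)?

[6, 6, 7, 6, 7, 7, 6, 7, 7, 6, 6]

pivot = data[10] = 6; i = -1
j=0: data[0]=7 > 6 → no swap
j=1: data[1]=6 ≤ 6 → i=0, swap data[0],data[1] → [6, 7, 6, 6, 7, 7, 6, 7, 7, 6, 6]
j=2: data[2]=6 ≤ 6 → i=1, swap data[1],data[2] → [6, 6, 7, 6, 7, 7, 6, 7, 7, 6, 6]
(after j=2) data = [6, 6, 7, 6, 7, 7, 6, 7, 7, 6, 6]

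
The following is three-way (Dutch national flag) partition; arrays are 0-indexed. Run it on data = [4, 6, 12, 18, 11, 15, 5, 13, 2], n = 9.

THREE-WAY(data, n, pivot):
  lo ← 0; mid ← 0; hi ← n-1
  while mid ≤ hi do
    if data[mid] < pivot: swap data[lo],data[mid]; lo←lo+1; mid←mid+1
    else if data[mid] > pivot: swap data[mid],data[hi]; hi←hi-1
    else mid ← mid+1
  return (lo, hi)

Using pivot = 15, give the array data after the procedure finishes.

[4, 6, 12, 2, 11, 5, 13, 15, 18]

lo=0 mid=0 hi=8
4<15: swap(0,0), lo=1 mid=1 ⇒ [4, 6, 12, 18, 11, 15, 5, 13, 2]
6<15: swap(1,1), lo=2 mid=2 ⇒ [4, 6, 12, 18, 11, 15, 5, 13, 2]
12<15: swap(2,2), lo=3 mid=3 ⇒ [4, 6, 12, 18, 11, 15, 5, 13, 2]
18>15: swap(3,8), hi=7 ⇒ [4, 6, 12, 2, 11, 15, 5, 13, 18]
2<15: swap(3,3), lo=4 mid=4 ⇒ [4, 6, 12, 2, 11, 15, 5, 13, 18]
11<15: swap(4,4), lo=5 mid=5 ⇒ [4, 6, 12, 2, 11, 15, 5, 13, 18]
15=15: mid=6
5<15: swap(5,6), lo=6 mid=7 ⇒ [4, 6, 12, 2, 11, 5, 15, 13, 18]
13<15: swap(6,7), lo=7 mid=8 ⇒ [4, 6, 12, 2, 11, 5, 13, 15, 18]
done. lo=7 hi=7; data=[4, 6, 12, 2, 11, 5, 13, 15, 18]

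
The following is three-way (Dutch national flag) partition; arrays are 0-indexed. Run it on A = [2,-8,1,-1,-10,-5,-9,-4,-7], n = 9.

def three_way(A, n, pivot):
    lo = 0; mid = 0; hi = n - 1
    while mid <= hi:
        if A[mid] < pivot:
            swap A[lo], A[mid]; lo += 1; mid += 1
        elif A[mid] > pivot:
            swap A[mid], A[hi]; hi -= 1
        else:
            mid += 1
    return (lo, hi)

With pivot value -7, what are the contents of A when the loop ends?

[-8,-9,-10,-7,-5,-1,-4,1,2]

lo=0 mid=0 hi=8
2>-7: swap(0,8), hi=7 ⇒ [-7,-8,1,-1,-10,-5,-9,-4,2]
-7=-7: mid=1
-8<-7: swap(0,1), lo=1 mid=2 ⇒ [-8,-7,1,-1,-10,-5,-9,-4,2]
1>-7: swap(2,7), hi=6 ⇒ [-8,-7,-4,-1,-10,-5,-9,1,2]
-4>-7: swap(2,6), hi=5 ⇒ [-8,-7,-9,-1,-10,-5,-4,1,2]
-9<-7: swap(1,2), lo=2 mid=3 ⇒ [-8,-9,-7,-1,-10,-5,-4,1,2]
-1>-7: swap(3,5), hi=4 ⇒ [-8,-9,-7,-5,-10,-1,-4,1,2]
-5>-7: swap(3,4), hi=3 ⇒ [-8,-9,-7,-10,-5,-1,-4,1,2]
-10<-7: swap(2,3), lo=3 mid=4 ⇒ [-8,-9,-10,-7,-5,-1,-4,1,2]
done. lo=3 hi=3; A=[-8,-9,-10,-7,-5,-1,-4,1,2]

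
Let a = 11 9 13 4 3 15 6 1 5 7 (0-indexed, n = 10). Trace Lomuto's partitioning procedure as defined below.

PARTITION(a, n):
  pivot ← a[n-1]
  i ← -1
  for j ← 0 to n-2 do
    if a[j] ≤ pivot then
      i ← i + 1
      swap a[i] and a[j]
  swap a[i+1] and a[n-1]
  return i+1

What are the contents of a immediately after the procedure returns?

pivot = a[9] = 7; i = -1
j=0: a[0]=11 > 7 → no swap
j=1: a[1]=9 > 7 → no swap
j=2: a[2]=13 > 7 → no swap
j=3: a[3]=4 ≤ 7 → i=0, swap a[0],a[3] → 4 9 13 11 3 15 6 1 5 7
j=4: a[4]=3 ≤ 7 → i=1, swap a[1],a[4] → 4 3 13 11 9 15 6 1 5 7
j=5: a[5]=15 > 7 → no swap
j=6: a[6]=6 ≤ 7 → i=2, swap a[2],a[6] → 4 3 6 11 9 15 13 1 5 7
j=7: a[7]=1 ≤ 7 → i=3, swap a[3],a[7] → 4 3 6 1 9 15 13 11 5 7
j=8: a[8]=5 ≤ 7 → i=4, swap a[4],a[8] → 4 3 6 1 5 15 13 11 9 7
final swap a[5],a[9] → 4 3 6 1 5 7 13 11 9 15; return 5

4 3 6 1 5 7 13 11 9 15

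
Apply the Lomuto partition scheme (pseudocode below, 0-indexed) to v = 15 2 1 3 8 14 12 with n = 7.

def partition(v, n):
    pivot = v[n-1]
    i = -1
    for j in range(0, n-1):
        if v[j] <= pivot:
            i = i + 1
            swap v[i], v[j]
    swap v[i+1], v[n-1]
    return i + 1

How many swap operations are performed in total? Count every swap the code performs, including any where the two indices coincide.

5

pivot=12, i=-1
j=0: 15>12, skip
j=1: 2≤12, i=0, swap(0,1) ⇒ 2 15 1 3 8 14 12
j=2: 1≤12, i=1, swap(1,2) ⇒ 2 1 15 3 8 14 12
j=3: 3≤12, i=2, swap(2,3) ⇒ 2 1 3 15 8 14 12
j=4: 8≤12, i=3, swap(3,4) ⇒ 2 1 3 8 15 14 12
j=5: 14>12, skip
swap(4,6) ⇒ 2 1 3 8 12 14 15; return 4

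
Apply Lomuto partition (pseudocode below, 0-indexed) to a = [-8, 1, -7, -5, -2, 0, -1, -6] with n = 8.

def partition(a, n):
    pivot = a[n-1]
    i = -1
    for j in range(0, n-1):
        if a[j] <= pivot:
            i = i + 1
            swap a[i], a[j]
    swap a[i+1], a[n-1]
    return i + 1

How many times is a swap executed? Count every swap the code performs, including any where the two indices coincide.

pivot = a[7] = -6; i = -1
j=0: a[0]=-8 ≤ -6 → i=0, swap a[0],a[0] (no change) → [-8, 1, -7, -5, -2, 0, -1, -6]
j=1: a[1]=1 > -6 → no swap
j=2: a[2]=-7 ≤ -6 → i=1, swap a[1],a[2] → [-8, -7, 1, -5, -2, 0, -1, -6]
j=3: a[3]=-5 > -6 → no swap
j=4: a[4]=-2 > -6 → no swap
j=5: a[5]=0 > -6 → no swap
j=6: a[6]=-1 > -6 → no swap
final swap a[2],a[7] → [-8, -7, -6, -5, -2, 0, -1, 1]; return 2

3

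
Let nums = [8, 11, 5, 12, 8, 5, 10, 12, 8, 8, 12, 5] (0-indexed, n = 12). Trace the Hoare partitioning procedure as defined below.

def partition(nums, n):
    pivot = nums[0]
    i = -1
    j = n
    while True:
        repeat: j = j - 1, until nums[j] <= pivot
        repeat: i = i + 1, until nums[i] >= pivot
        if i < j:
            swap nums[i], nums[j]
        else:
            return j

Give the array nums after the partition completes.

pivot=8
j stops at 11 (5), i stops at 0 (8); swap ⇒ [5, 11, 5, 12, 8, 5, 10, 12, 8, 8, 12, 8]
j stops at 9 (8), i stops at 1 (11); swap ⇒ [5, 8, 5, 12, 8, 5, 10, 12, 8, 11, 12, 8]
j stops at 8 (8), i stops at 3 (12); swap ⇒ [5, 8, 5, 8, 8, 5, 10, 12, 12, 11, 12, 8]
j stops at 5 (5), i stops at 4 (8); swap ⇒ [5, 8, 5, 8, 5, 8, 10, 12, 12, 11, 12, 8]
j stops at 4, i stops at 5; i≥j ⇒ return 4. nums=[5, 8, 5, 8, 5, 8, 10, 12, 12, 11, 12, 8]

[5, 8, 5, 8, 5, 8, 10, 12, 12, 11, 12, 8]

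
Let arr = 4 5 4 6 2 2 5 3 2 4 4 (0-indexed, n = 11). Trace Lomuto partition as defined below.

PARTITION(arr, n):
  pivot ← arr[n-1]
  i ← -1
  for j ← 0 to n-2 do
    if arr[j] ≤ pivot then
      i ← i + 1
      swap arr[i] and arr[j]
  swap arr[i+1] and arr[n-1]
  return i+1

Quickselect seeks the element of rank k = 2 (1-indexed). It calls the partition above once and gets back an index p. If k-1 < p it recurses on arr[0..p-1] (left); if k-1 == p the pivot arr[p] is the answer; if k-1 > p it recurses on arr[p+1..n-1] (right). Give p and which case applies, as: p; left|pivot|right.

7; left

pivot=4, i=-1
j=0: 4≤4, i=0, swap(0,0) ⇒ 4 5 4 6 2 2 5 3 2 4 4
j=1: 5>4, skip
j=2: 4≤4, i=1, swap(1,2) ⇒ 4 4 5 6 2 2 5 3 2 4 4
j=3: 6>4, skip
j=4: 2≤4, i=2, swap(2,4) ⇒ 4 4 2 6 5 2 5 3 2 4 4
j=5: 2≤4, i=3, swap(3,5) ⇒ 4 4 2 2 5 6 5 3 2 4 4
j=6: 5>4, skip
j=7: 3≤4, i=4, swap(4,7) ⇒ 4 4 2 2 3 6 5 5 2 4 4
j=8: 2≤4, i=5, swap(5,8) ⇒ 4 4 2 2 3 2 5 5 6 4 4
j=9: 4≤4, i=6, swap(6,9) ⇒ 4 4 2 2 3 2 4 5 6 5 4
swap(7,10) ⇒ 4 4 2 2 3 2 4 4 6 5 5; return 7
p = 7; k-1 = 1 < 7 ⇒ left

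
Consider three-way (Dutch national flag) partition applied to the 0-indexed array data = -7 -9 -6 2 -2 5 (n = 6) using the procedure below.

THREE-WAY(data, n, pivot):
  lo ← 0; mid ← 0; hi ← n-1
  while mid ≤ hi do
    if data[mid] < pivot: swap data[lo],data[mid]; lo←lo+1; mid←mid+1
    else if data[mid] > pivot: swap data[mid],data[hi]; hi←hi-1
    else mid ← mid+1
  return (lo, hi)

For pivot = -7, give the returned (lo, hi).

pivot = -7; lo=0, mid=0, hi=5
data[mid]=-7=-7: mid=1
data[mid]=-9<-7: swap data[0],data[1]; lo=1,mid=2 → -9 -7 -6 2 -2 5
data[mid]=-6>-7: swap data[2],data[5]; hi=4 → -9 -7 5 2 -2 -6
data[mid]=5>-7: swap data[2],data[4]; hi=3 → -9 -7 -2 2 5 -6
data[mid]=-2>-7: swap data[2],data[3]; hi=2 → -9 -7 2 -2 5 -6
data[mid]=2>-7: swap data[2],data[2]; hi=1 → -9 -7 2 -2 5 -6
end: lo=1, hi=1; data = -9 -7 2 -2 5 -6

(1, 1)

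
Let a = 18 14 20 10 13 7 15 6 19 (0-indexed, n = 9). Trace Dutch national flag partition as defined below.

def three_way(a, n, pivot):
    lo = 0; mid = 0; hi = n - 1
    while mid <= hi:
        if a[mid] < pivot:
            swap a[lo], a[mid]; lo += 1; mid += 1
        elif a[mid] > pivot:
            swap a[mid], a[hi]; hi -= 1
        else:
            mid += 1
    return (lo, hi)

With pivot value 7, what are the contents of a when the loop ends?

6 7 10 13 20 15 14 19 18

pivot = 7; lo=0, mid=0, hi=8
a[mid]=18>7: swap a[0],a[8]; hi=7 → 19 14 20 10 13 7 15 6 18
a[mid]=19>7: swap a[0],a[7]; hi=6 → 6 14 20 10 13 7 15 19 18
a[mid]=6<7: swap a[0],a[0]; lo=1,mid=1 → 6 14 20 10 13 7 15 19 18
a[mid]=14>7: swap a[1],a[6]; hi=5 → 6 15 20 10 13 7 14 19 18
a[mid]=15>7: swap a[1],a[5]; hi=4 → 6 7 20 10 13 15 14 19 18
a[mid]=7=7: mid=2
a[mid]=20>7: swap a[2],a[4]; hi=3 → 6 7 13 10 20 15 14 19 18
a[mid]=13>7: swap a[2],a[3]; hi=2 → 6 7 10 13 20 15 14 19 18
a[mid]=10>7: swap a[2],a[2]; hi=1 → 6 7 10 13 20 15 14 19 18
end: lo=1, hi=1; a = 6 7 10 13 20 15 14 19 18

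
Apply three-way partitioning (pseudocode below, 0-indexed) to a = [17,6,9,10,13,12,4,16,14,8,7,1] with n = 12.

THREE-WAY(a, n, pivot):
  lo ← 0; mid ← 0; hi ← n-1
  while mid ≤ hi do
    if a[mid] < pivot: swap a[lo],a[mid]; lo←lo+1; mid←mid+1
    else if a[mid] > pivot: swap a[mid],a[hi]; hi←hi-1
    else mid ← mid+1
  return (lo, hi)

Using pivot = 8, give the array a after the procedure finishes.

[1,6,7,4,8,12,16,14,13,10,9,17]

pivot = 8; lo=0, mid=0, hi=11
a[mid]=17>8: swap a[0],a[11]; hi=10 → [1,6,9,10,13,12,4,16,14,8,7,17]
a[mid]=1<8: swap a[0],a[0]; lo=1,mid=1 → [1,6,9,10,13,12,4,16,14,8,7,17]
a[mid]=6<8: swap a[1],a[1]; lo=2,mid=2 → [1,6,9,10,13,12,4,16,14,8,7,17]
a[mid]=9>8: swap a[2],a[10]; hi=9 → [1,6,7,10,13,12,4,16,14,8,9,17]
a[mid]=7<8: swap a[2],a[2]; lo=3,mid=3 → [1,6,7,10,13,12,4,16,14,8,9,17]
a[mid]=10>8: swap a[3],a[9]; hi=8 → [1,6,7,8,13,12,4,16,14,10,9,17]
a[mid]=8=8: mid=4
a[mid]=13>8: swap a[4],a[8]; hi=7 → [1,6,7,8,14,12,4,16,13,10,9,17]
a[mid]=14>8: swap a[4],a[7]; hi=6 → [1,6,7,8,16,12,4,14,13,10,9,17]
a[mid]=16>8: swap a[4],a[6]; hi=5 → [1,6,7,8,4,12,16,14,13,10,9,17]
a[mid]=4<8: swap a[3],a[4]; lo=4,mid=5 → [1,6,7,4,8,12,16,14,13,10,9,17]
a[mid]=12>8: swap a[5],a[5]; hi=4 → [1,6,7,4,8,12,16,14,13,10,9,17]
end: lo=4, hi=4; a = [1,6,7,4,8,12,16,14,13,10,9,17]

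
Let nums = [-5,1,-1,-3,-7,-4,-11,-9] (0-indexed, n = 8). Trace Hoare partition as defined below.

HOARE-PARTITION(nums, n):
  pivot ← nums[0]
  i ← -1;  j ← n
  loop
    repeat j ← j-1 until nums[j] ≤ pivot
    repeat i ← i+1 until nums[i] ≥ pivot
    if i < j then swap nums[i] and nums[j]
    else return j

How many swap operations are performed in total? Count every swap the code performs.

pivot=-5
j stops at 7 (-9), i stops at 0 (-5); swap ⇒ [-9,1,-1,-3,-7,-4,-11,-5]
j stops at 6 (-11), i stops at 1 (1); swap ⇒ [-9,-11,-1,-3,-7,-4,1,-5]
j stops at 4 (-7), i stops at 2 (-1); swap ⇒ [-9,-11,-7,-3,-1,-4,1,-5]
j stops at 2, i stops at 3; i≥j ⇒ return 2. nums=[-9,-11,-7,-3,-1,-4,1,-5]

3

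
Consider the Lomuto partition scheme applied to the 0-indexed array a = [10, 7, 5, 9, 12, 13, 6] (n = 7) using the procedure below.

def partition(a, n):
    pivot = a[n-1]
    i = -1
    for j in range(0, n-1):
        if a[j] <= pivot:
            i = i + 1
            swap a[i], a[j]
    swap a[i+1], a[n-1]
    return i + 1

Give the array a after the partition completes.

pivot = a[6] = 6; i = -1
j=0: a[0]=10 > 6 → no swap
j=1: a[1]=7 > 6 → no swap
j=2: a[2]=5 ≤ 6 → i=0, swap a[0],a[2] → [5, 7, 10, 9, 12, 13, 6]
j=3: a[3]=9 > 6 → no swap
j=4: a[4]=12 > 6 → no swap
j=5: a[5]=13 > 6 → no swap
final swap a[1],a[6] → [5, 6, 10, 9, 12, 13, 7]; return 1

[5, 6, 10, 9, 12, 13, 7]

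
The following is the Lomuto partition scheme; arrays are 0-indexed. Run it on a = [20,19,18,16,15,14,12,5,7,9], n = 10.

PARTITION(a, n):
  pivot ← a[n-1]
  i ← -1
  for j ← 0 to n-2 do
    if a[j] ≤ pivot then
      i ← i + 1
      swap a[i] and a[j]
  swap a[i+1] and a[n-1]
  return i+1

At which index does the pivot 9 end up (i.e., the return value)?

pivot = a[9] = 9; i = -1
j=0: a[0]=20 > 9 → no swap
j=1: a[1]=19 > 9 → no swap
j=2: a[2]=18 > 9 → no swap
j=3: a[3]=16 > 9 → no swap
j=4: a[4]=15 > 9 → no swap
j=5: a[5]=14 > 9 → no swap
j=6: a[6]=12 > 9 → no swap
j=7: a[7]=5 ≤ 9 → i=0, swap a[0],a[7] → [5,19,18,16,15,14,12,20,7,9]
j=8: a[8]=7 ≤ 9 → i=1, swap a[1],a[8] → [5,7,18,16,15,14,12,20,19,9]
final swap a[2],a[9] → [5,7,9,16,15,14,12,20,19,18]; return 2

2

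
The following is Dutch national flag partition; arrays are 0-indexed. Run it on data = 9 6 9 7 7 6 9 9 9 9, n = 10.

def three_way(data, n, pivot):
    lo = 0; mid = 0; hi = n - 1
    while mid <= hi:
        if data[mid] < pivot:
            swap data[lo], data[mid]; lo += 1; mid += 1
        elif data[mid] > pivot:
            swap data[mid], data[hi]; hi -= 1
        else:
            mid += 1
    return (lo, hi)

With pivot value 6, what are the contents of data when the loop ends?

6 6 7 7 9 9 9 9 9 9

lo=0 mid=0 hi=9
9>6: swap(0,9), hi=8 ⇒ 9 6 9 7 7 6 9 9 9 9
9>6: swap(0,8), hi=7 ⇒ 9 6 9 7 7 6 9 9 9 9
9>6: swap(0,7), hi=6 ⇒ 9 6 9 7 7 6 9 9 9 9
9>6: swap(0,6), hi=5 ⇒ 9 6 9 7 7 6 9 9 9 9
9>6: swap(0,5), hi=4 ⇒ 6 6 9 7 7 9 9 9 9 9
6=6: mid=1
6=6: mid=2
9>6: swap(2,4), hi=3 ⇒ 6 6 7 7 9 9 9 9 9 9
7>6: swap(2,3), hi=2 ⇒ 6 6 7 7 9 9 9 9 9 9
7>6: swap(2,2), hi=1 ⇒ 6 6 7 7 9 9 9 9 9 9
done. lo=0 hi=1; data=6 6 7 7 9 9 9 9 9 9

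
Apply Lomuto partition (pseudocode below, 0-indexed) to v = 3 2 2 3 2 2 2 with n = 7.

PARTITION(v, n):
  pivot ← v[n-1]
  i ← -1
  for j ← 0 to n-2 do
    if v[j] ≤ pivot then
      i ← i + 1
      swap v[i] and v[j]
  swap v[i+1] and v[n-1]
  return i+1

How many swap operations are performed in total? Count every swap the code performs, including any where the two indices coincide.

5

pivot = v[6] = 2; i = -1
j=0: v[0]=3 > 2 → no swap
j=1: v[1]=2 ≤ 2 → i=0, swap v[0],v[1] → 2 3 2 3 2 2 2
j=2: v[2]=2 ≤ 2 → i=1, swap v[1],v[2] → 2 2 3 3 2 2 2
j=3: v[3]=3 > 2 → no swap
j=4: v[4]=2 ≤ 2 → i=2, swap v[2],v[4] → 2 2 2 3 3 2 2
j=5: v[5]=2 ≤ 2 → i=3, swap v[3],v[5] → 2 2 2 2 3 3 2
final swap v[4],v[6] → 2 2 2 2 2 3 3; return 4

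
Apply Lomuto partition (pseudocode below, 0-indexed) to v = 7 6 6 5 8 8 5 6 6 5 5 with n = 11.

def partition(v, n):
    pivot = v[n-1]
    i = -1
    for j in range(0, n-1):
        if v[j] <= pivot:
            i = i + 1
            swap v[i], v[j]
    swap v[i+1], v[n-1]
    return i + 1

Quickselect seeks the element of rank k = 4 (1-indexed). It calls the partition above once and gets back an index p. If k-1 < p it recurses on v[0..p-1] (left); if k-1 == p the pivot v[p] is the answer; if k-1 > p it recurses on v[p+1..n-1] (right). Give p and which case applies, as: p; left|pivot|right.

pivot=5, i=-1
j=0: 7>5, skip
j=1: 6>5, skip
j=2: 6>5, skip
j=3: 5≤5, i=0, swap(0,3) ⇒ 5 6 6 7 8 8 5 6 6 5 5
j=4: 8>5, skip
j=5: 8>5, skip
j=6: 5≤5, i=1, swap(1,6) ⇒ 5 5 6 7 8 8 6 6 6 5 5
j=7: 6>5, skip
j=8: 6>5, skip
j=9: 5≤5, i=2, swap(2,9) ⇒ 5 5 5 7 8 8 6 6 6 6 5
swap(3,10) ⇒ 5 5 5 5 8 8 6 6 6 6 7; return 3
p = 3; k-1 = 3 == 3 ⇒ pivot

3; pivot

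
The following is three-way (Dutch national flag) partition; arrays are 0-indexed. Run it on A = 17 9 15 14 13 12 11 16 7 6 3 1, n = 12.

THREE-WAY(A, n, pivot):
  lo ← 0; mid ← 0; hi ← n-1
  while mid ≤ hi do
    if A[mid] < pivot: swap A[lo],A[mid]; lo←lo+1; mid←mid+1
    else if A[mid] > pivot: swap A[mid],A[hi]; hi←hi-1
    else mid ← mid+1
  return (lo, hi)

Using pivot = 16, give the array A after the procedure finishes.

1 9 15 14 13 12 11 7 6 3 16 17

pivot = 16; lo=0, mid=0, hi=11
A[mid]=17>16: swap A[0],A[11]; hi=10 → 1 9 15 14 13 12 11 16 7 6 3 17
A[mid]=1<16: swap A[0],A[0]; lo=1,mid=1 → 1 9 15 14 13 12 11 16 7 6 3 17
A[mid]=9<16: swap A[1],A[1]; lo=2,mid=2 → 1 9 15 14 13 12 11 16 7 6 3 17
A[mid]=15<16: swap A[2],A[2]; lo=3,mid=3 → 1 9 15 14 13 12 11 16 7 6 3 17
A[mid]=14<16: swap A[3],A[3]; lo=4,mid=4 → 1 9 15 14 13 12 11 16 7 6 3 17
A[mid]=13<16: swap A[4],A[4]; lo=5,mid=5 → 1 9 15 14 13 12 11 16 7 6 3 17
A[mid]=12<16: swap A[5],A[5]; lo=6,mid=6 → 1 9 15 14 13 12 11 16 7 6 3 17
A[mid]=11<16: swap A[6],A[6]; lo=7,mid=7 → 1 9 15 14 13 12 11 16 7 6 3 17
A[mid]=16=16: mid=8
A[mid]=7<16: swap A[7],A[8]; lo=8,mid=9 → 1 9 15 14 13 12 11 7 16 6 3 17
A[mid]=6<16: swap A[8],A[9]; lo=9,mid=10 → 1 9 15 14 13 12 11 7 6 16 3 17
A[mid]=3<16: swap A[9],A[10]; lo=10,mid=11 → 1 9 15 14 13 12 11 7 6 3 16 17
end: lo=10, hi=10; A = 1 9 15 14 13 12 11 7 6 3 16 17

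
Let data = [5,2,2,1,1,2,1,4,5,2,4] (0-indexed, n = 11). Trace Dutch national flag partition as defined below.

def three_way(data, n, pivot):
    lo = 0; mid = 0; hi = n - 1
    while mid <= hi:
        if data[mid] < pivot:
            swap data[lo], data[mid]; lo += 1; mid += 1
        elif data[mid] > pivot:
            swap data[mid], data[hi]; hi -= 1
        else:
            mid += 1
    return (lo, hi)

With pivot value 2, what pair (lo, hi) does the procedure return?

(3, 6)

lo=0 mid=0 hi=10
5>2: swap(0,10), hi=9 ⇒ [4,2,2,1,1,2,1,4,5,2,5]
4>2: swap(0,9), hi=8 ⇒ [2,2,2,1,1,2,1,4,5,4,5]
2=2: mid=1
2=2: mid=2
2=2: mid=3
1<2: swap(0,3), lo=1 mid=4 ⇒ [1,2,2,2,1,2,1,4,5,4,5]
1<2: swap(1,4), lo=2 mid=5 ⇒ [1,1,2,2,2,2,1,4,5,4,5]
2=2: mid=6
1<2: swap(2,6), lo=3 mid=7 ⇒ [1,1,1,2,2,2,2,4,5,4,5]
4>2: swap(7,8), hi=7 ⇒ [1,1,1,2,2,2,2,5,4,4,5]
5>2: swap(7,7), hi=6 ⇒ [1,1,1,2,2,2,2,5,4,4,5]
done. lo=3 hi=6; data=[1,1,1,2,2,2,2,5,4,4,5]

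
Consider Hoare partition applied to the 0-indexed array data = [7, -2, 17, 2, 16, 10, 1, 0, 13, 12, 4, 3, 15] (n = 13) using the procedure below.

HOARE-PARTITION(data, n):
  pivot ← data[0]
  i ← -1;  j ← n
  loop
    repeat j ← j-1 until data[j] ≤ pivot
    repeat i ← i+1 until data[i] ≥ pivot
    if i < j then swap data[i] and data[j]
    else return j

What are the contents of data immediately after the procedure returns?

pivot=7
j stops at 11 (3), i stops at 0 (7); swap ⇒ [3, -2, 17, 2, 16, 10, 1, 0, 13, 12, 4, 7, 15]
j stops at 10 (4), i stops at 2 (17); swap ⇒ [3, -2, 4, 2, 16, 10, 1, 0, 13, 12, 17, 7, 15]
j stops at 7 (0), i stops at 4 (16); swap ⇒ [3, -2, 4, 2, 0, 10, 1, 16, 13, 12, 17, 7, 15]
j stops at 6 (1), i stops at 5 (10); swap ⇒ [3, -2, 4, 2, 0, 1, 10, 16, 13, 12, 17, 7, 15]
j stops at 5, i stops at 6; i≥j ⇒ return 5. data=[3, -2, 4, 2, 0, 1, 10, 16, 13, 12, 17, 7, 15]

[3, -2, 4, 2, 0, 1, 10, 16, 13, 12, 17, 7, 15]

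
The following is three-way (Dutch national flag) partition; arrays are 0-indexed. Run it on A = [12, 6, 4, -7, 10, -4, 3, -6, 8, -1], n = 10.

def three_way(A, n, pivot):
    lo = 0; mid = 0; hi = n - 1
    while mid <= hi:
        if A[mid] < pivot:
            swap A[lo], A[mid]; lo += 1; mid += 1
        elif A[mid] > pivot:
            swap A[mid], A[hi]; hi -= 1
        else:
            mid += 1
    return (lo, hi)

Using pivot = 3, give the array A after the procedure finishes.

lo=0 mid=0 hi=9
12>3: swap(0,9), hi=8 ⇒ [-1, 6, 4, -7, 10, -4, 3, -6, 8, 12]
-1<3: swap(0,0), lo=1 mid=1 ⇒ [-1, 6, 4, -7, 10, -4, 3, -6, 8, 12]
6>3: swap(1,8), hi=7 ⇒ [-1, 8, 4, -7, 10, -4, 3, -6, 6, 12]
8>3: swap(1,7), hi=6 ⇒ [-1, -6, 4, -7, 10, -4, 3, 8, 6, 12]
-6<3: swap(1,1), lo=2 mid=2 ⇒ [-1, -6, 4, -7, 10, -4, 3, 8, 6, 12]
4>3: swap(2,6), hi=5 ⇒ [-1, -6, 3, -7, 10, -4, 4, 8, 6, 12]
3=3: mid=3
-7<3: swap(2,3), lo=3 mid=4 ⇒ [-1, -6, -7, 3, 10, -4, 4, 8, 6, 12]
10>3: swap(4,5), hi=4 ⇒ [-1, -6, -7, 3, -4, 10, 4, 8, 6, 12]
-4<3: swap(3,4), lo=4 mid=5 ⇒ [-1, -6, -7, -4, 3, 10, 4, 8, 6, 12]
done. lo=4 hi=4; A=[-1, -6, -7, -4, 3, 10, 4, 8, 6, 12]

[-1, -6, -7, -4, 3, 10, 4, 8, 6, 12]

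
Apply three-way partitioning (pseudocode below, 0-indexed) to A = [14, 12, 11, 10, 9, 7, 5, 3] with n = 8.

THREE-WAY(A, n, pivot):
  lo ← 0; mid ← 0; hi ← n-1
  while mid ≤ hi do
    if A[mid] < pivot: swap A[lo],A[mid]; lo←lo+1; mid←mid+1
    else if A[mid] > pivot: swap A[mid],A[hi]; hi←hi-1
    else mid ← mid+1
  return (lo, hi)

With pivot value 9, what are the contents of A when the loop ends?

pivot = 9; lo=0, mid=0, hi=7
A[mid]=14>9: swap A[0],A[7]; hi=6 → [3, 12, 11, 10, 9, 7, 5, 14]
A[mid]=3<9: swap A[0],A[0]; lo=1,mid=1 → [3, 12, 11, 10, 9, 7, 5, 14]
A[mid]=12>9: swap A[1],A[6]; hi=5 → [3, 5, 11, 10, 9, 7, 12, 14]
A[mid]=5<9: swap A[1],A[1]; lo=2,mid=2 → [3, 5, 11, 10, 9, 7, 12, 14]
A[mid]=11>9: swap A[2],A[5]; hi=4 → [3, 5, 7, 10, 9, 11, 12, 14]
A[mid]=7<9: swap A[2],A[2]; lo=3,mid=3 → [3, 5, 7, 10, 9, 11, 12, 14]
A[mid]=10>9: swap A[3],A[4]; hi=3 → [3, 5, 7, 9, 10, 11, 12, 14]
A[mid]=9=9: mid=4
end: lo=3, hi=3; A = [3, 5, 7, 9, 10, 11, 12, 14]

[3, 5, 7, 9, 10, 11, 12, 14]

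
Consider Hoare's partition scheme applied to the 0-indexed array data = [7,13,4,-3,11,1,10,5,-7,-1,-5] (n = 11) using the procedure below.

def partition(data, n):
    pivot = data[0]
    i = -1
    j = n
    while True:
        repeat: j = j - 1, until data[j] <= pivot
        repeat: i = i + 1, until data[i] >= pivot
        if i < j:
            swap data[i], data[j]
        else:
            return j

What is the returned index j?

pivot = data[0] = 7; i = -1, j = 11
j→10 (data[10]=-5≤7), i→0 (data[0]=7≥7); i<j, swap → [-5,13,4,-3,11,1,10,5,-7,-1,7]
j→9 (data[9]=-1≤7), i→1 (data[1]=13≥7); i<j, swap → [-5,-1,4,-3,11,1,10,5,-7,13,7]
j→8 (data[8]=-7≤7), i→4 (data[4]=11≥7); i<j, swap → [-5,-1,4,-3,-7,1,10,5,11,13,7]
j→7 (data[7]=5≤7), i→6 (data[6]=10≥7); i<j, swap → [-5,-1,4,-3,-7,1,5,10,11,13,7]
j→6, i→7; i≥j, return j=6. data = [-5,-1,4,-3,-7,1,5,10,11,13,7]

6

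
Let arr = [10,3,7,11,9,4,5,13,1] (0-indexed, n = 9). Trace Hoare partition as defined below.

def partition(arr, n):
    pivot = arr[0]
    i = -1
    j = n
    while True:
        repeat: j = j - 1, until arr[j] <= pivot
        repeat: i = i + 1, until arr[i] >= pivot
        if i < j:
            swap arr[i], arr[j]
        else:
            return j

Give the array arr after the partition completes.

pivot=10
j stops at 8 (1), i stops at 0 (10); swap ⇒ [1,3,7,11,9,4,5,13,10]
j stops at 6 (5), i stops at 3 (11); swap ⇒ [1,3,7,5,9,4,11,13,10]
j stops at 5, i stops at 6; i≥j ⇒ return 5. arr=[1,3,7,5,9,4,11,13,10]

[1,3,7,5,9,4,11,13,10]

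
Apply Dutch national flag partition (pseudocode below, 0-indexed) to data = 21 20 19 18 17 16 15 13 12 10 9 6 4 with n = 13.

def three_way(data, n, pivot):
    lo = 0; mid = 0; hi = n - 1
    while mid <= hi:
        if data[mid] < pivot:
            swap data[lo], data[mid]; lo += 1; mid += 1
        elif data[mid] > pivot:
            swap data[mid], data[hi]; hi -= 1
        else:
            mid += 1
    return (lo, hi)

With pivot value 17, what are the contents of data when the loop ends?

pivot = 17; lo=0, mid=0, hi=12
data[mid]=21>17: swap data[0],data[12]; hi=11 → 4 20 19 18 17 16 15 13 12 10 9 6 21
data[mid]=4<17: swap data[0],data[0]; lo=1,mid=1 → 4 20 19 18 17 16 15 13 12 10 9 6 21
data[mid]=20>17: swap data[1],data[11]; hi=10 → 4 6 19 18 17 16 15 13 12 10 9 20 21
data[mid]=6<17: swap data[1],data[1]; lo=2,mid=2 → 4 6 19 18 17 16 15 13 12 10 9 20 21
data[mid]=19>17: swap data[2],data[10]; hi=9 → 4 6 9 18 17 16 15 13 12 10 19 20 21
data[mid]=9<17: swap data[2],data[2]; lo=3,mid=3 → 4 6 9 18 17 16 15 13 12 10 19 20 21
data[mid]=18>17: swap data[3],data[9]; hi=8 → 4 6 9 10 17 16 15 13 12 18 19 20 21
data[mid]=10<17: swap data[3],data[3]; lo=4,mid=4 → 4 6 9 10 17 16 15 13 12 18 19 20 21
data[mid]=17=17: mid=5
data[mid]=16<17: swap data[4],data[5]; lo=5,mid=6 → 4 6 9 10 16 17 15 13 12 18 19 20 21
data[mid]=15<17: swap data[5],data[6]; lo=6,mid=7 → 4 6 9 10 16 15 17 13 12 18 19 20 21
data[mid]=13<17: swap data[6],data[7]; lo=7,mid=8 → 4 6 9 10 16 15 13 17 12 18 19 20 21
data[mid]=12<17: swap data[7],data[8]; lo=8,mid=9 → 4 6 9 10 16 15 13 12 17 18 19 20 21
end: lo=8, hi=8; data = 4 6 9 10 16 15 13 12 17 18 19 20 21

4 6 9 10 16 15 13 12 17 18 19 20 21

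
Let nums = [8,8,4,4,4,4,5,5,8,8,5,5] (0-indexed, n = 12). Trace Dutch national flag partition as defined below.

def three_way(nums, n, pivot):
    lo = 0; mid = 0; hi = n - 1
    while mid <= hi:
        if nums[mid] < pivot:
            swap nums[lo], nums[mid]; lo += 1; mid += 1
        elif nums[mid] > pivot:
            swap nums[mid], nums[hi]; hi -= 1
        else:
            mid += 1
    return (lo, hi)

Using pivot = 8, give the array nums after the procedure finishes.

lo=0 mid=0 hi=11
8=8: mid=1
8=8: mid=2
4<8: swap(0,2), lo=1 mid=3 ⇒ [4,8,8,4,4,4,5,5,8,8,5,5]
4<8: swap(1,3), lo=2 mid=4 ⇒ [4,4,8,8,4,4,5,5,8,8,5,5]
4<8: swap(2,4), lo=3 mid=5 ⇒ [4,4,4,8,8,4,5,5,8,8,5,5]
4<8: swap(3,5), lo=4 mid=6 ⇒ [4,4,4,4,8,8,5,5,8,8,5,5]
5<8: swap(4,6), lo=5 mid=7 ⇒ [4,4,4,4,5,8,8,5,8,8,5,5]
5<8: swap(5,7), lo=6 mid=8 ⇒ [4,4,4,4,5,5,8,8,8,8,5,5]
8=8: mid=9
8=8: mid=10
5<8: swap(6,10), lo=7 mid=11 ⇒ [4,4,4,4,5,5,5,8,8,8,8,5]
5<8: swap(7,11), lo=8 mid=12 ⇒ [4,4,4,4,5,5,5,5,8,8,8,8]
done. lo=8 hi=11; nums=[4,4,4,4,5,5,5,5,8,8,8,8]

[4,4,4,4,5,5,5,5,8,8,8,8]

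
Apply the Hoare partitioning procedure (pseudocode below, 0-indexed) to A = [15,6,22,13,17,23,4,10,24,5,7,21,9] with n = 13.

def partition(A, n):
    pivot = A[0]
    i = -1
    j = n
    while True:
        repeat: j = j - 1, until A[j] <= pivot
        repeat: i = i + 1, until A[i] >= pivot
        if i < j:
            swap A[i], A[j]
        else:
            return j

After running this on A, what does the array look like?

[9,6,7,13,5,10,4,23,24,17,22,21,15]

pivot = A[0] = 15; i = -1, j = 13
j→12 (A[12]=9≤15), i→0 (A[0]=15≥15); i<j, swap → [9,6,22,13,17,23,4,10,24,5,7,21,15]
j→10 (A[10]=7≤15), i→2 (A[2]=22≥15); i<j, swap → [9,6,7,13,17,23,4,10,24,5,22,21,15]
j→9 (A[9]=5≤15), i→4 (A[4]=17≥15); i<j, swap → [9,6,7,13,5,23,4,10,24,17,22,21,15]
j→7 (A[7]=10≤15), i→5 (A[5]=23≥15); i<j, swap → [9,6,7,13,5,10,4,23,24,17,22,21,15]
j→6, i→7; i≥j, return j=6. A = [9,6,7,13,5,10,4,23,24,17,22,21,15]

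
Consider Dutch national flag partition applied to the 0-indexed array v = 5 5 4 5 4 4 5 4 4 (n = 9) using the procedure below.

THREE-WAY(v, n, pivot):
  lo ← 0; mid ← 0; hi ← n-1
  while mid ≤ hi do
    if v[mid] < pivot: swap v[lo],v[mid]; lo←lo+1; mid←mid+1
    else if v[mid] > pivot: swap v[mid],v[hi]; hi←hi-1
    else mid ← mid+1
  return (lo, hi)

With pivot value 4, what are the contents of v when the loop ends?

lo=0 mid=0 hi=8
5>4: swap(0,8), hi=7 ⇒ 4 5 4 5 4 4 5 4 5
4=4: mid=1
5>4: swap(1,7), hi=6 ⇒ 4 4 4 5 4 4 5 5 5
4=4: mid=2
4=4: mid=3
5>4: swap(3,6), hi=5 ⇒ 4 4 4 5 4 4 5 5 5
5>4: swap(3,5), hi=4 ⇒ 4 4 4 4 4 5 5 5 5
4=4: mid=4
4=4: mid=5
done. lo=0 hi=4; v=4 4 4 4 4 5 5 5 5

4 4 4 4 4 5 5 5 5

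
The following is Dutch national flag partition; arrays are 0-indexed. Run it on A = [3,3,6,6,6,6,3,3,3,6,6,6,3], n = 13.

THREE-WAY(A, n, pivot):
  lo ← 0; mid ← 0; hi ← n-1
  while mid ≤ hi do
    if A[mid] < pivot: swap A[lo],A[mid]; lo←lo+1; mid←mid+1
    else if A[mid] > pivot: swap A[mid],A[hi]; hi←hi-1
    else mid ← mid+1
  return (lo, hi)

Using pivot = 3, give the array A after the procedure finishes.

lo=0 mid=0 hi=12
3=3: mid=1
3=3: mid=2
6>3: swap(2,12), hi=11 ⇒ [3,3,3,6,6,6,3,3,3,6,6,6,6]
3=3: mid=3
6>3: swap(3,11), hi=10 ⇒ [3,3,3,6,6,6,3,3,3,6,6,6,6]
6>3: swap(3,10), hi=9 ⇒ [3,3,3,6,6,6,3,3,3,6,6,6,6]
6>3: swap(3,9), hi=8 ⇒ [3,3,3,6,6,6,3,3,3,6,6,6,6]
6>3: swap(3,8), hi=7 ⇒ [3,3,3,3,6,6,3,3,6,6,6,6,6]
3=3: mid=4
6>3: swap(4,7), hi=6 ⇒ [3,3,3,3,3,6,3,6,6,6,6,6,6]
3=3: mid=5
6>3: swap(5,6), hi=5 ⇒ [3,3,3,3,3,3,6,6,6,6,6,6,6]
3=3: mid=6
done. lo=0 hi=5; A=[3,3,3,3,3,3,6,6,6,6,6,6,6]

[3,3,3,3,3,3,6,6,6,6,6,6,6]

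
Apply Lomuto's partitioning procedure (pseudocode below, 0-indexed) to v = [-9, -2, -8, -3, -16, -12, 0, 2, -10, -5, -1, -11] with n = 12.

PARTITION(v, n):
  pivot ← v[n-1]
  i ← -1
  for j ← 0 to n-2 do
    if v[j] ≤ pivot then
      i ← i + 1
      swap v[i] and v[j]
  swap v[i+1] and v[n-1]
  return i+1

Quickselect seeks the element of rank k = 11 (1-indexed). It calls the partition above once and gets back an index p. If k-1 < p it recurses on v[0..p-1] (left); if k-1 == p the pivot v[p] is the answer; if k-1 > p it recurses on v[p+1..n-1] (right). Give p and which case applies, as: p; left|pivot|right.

2; right

pivot = v[11] = -11; i = -1
j=0: v[0]=-9 > -11 → no swap
j=1: v[1]=-2 > -11 → no swap
j=2: v[2]=-8 > -11 → no swap
j=3: v[3]=-3 > -11 → no swap
j=4: v[4]=-16 ≤ -11 → i=0, swap v[0],v[4] → [-16, -2, -8, -3, -9, -12, 0, 2, -10, -5, -1, -11]
j=5: v[5]=-12 ≤ -11 → i=1, swap v[1],v[5] → [-16, -12, -8, -3, -9, -2, 0, 2, -10, -5, -1, -11]
j=6: v[6]=0 > -11 → no swap
j=7: v[7]=2 > -11 → no swap
j=8: v[8]=-10 > -11 → no swap
j=9: v[9]=-5 > -11 → no swap
j=10: v[10]=-1 > -11 → no swap
final swap v[2],v[11] → [-16, -12, -11, -3, -9, -2, 0, 2, -10, -5, -1, -8]; return 2
p = 2; k-1 = 10 > 2 ⇒ right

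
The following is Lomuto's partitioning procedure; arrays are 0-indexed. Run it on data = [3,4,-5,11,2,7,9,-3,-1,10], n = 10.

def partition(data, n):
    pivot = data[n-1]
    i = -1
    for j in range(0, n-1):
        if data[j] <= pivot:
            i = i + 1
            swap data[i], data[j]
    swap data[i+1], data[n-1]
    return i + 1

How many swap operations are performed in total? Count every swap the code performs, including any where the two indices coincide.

9

pivot=10, i=-1
j=0: 3≤10, i=0, swap(0,0) ⇒ [3,4,-5,11,2,7,9,-3,-1,10]
j=1: 4≤10, i=1, swap(1,1) ⇒ [3,4,-5,11,2,7,9,-3,-1,10]
j=2: -5≤10, i=2, swap(2,2) ⇒ [3,4,-5,11,2,7,9,-3,-1,10]
j=3: 11>10, skip
j=4: 2≤10, i=3, swap(3,4) ⇒ [3,4,-5,2,11,7,9,-3,-1,10]
j=5: 7≤10, i=4, swap(4,5) ⇒ [3,4,-5,2,7,11,9,-3,-1,10]
j=6: 9≤10, i=5, swap(5,6) ⇒ [3,4,-5,2,7,9,11,-3,-1,10]
j=7: -3≤10, i=6, swap(6,7) ⇒ [3,4,-5,2,7,9,-3,11,-1,10]
j=8: -1≤10, i=7, swap(7,8) ⇒ [3,4,-5,2,7,9,-3,-1,11,10]
swap(8,9) ⇒ [3,4,-5,2,7,9,-3,-1,10,11]; return 8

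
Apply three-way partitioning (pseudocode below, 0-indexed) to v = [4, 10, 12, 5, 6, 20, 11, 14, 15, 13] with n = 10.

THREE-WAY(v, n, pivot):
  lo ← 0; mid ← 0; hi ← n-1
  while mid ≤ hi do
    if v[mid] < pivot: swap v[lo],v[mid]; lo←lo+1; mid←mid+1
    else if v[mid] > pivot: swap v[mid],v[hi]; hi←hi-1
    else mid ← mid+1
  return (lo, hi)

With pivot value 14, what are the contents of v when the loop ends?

lo=0 mid=0 hi=9
4<14: swap(0,0), lo=1 mid=1 ⇒ [4, 10, 12, 5, 6, 20, 11, 14, 15, 13]
10<14: swap(1,1), lo=2 mid=2 ⇒ [4, 10, 12, 5, 6, 20, 11, 14, 15, 13]
12<14: swap(2,2), lo=3 mid=3 ⇒ [4, 10, 12, 5, 6, 20, 11, 14, 15, 13]
5<14: swap(3,3), lo=4 mid=4 ⇒ [4, 10, 12, 5, 6, 20, 11, 14, 15, 13]
6<14: swap(4,4), lo=5 mid=5 ⇒ [4, 10, 12, 5, 6, 20, 11, 14, 15, 13]
20>14: swap(5,9), hi=8 ⇒ [4, 10, 12, 5, 6, 13, 11, 14, 15, 20]
13<14: swap(5,5), lo=6 mid=6 ⇒ [4, 10, 12, 5, 6, 13, 11, 14, 15, 20]
11<14: swap(6,6), lo=7 mid=7 ⇒ [4, 10, 12, 5, 6, 13, 11, 14, 15, 20]
14=14: mid=8
15>14: swap(8,8), hi=7 ⇒ [4, 10, 12, 5, 6, 13, 11, 14, 15, 20]
done. lo=7 hi=7; v=[4, 10, 12, 5, 6, 13, 11, 14, 15, 20]

[4, 10, 12, 5, 6, 13, 11, 14, 15, 20]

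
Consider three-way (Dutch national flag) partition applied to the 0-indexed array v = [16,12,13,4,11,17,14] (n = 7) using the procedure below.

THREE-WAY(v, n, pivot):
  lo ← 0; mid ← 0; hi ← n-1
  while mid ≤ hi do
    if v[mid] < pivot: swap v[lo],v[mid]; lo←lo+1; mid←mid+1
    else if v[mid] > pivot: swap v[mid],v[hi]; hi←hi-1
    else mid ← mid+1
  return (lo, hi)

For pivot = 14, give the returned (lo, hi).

pivot = 14; lo=0, mid=0, hi=6
v[mid]=16>14: swap v[0],v[6]; hi=5 → [14,12,13,4,11,17,16]
v[mid]=14=14: mid=1
v[mid]=12<14: swap v[0],v[1]; lo=1,mid=2 → [12,14,13,4,11,17,16]
v[mid]=13<14: swap v[1],v[2]; lo=2,mid=3 → [12,13,14,4,11,17,16]
v[mid]=4<14: swap v[2],v[3]; lo=3,mid=4 → [12,13,4,14,11,17,16]
v[mid]=11<14: swap v[3],v[4]; lo=4,mid=5 → [12,13,4,11,14,17,16]
v[mid]=17>14: swap v[5],v[5]; hi=4 → [12,13,4,11,14,17,16]
end: lo=4, hi=4; v = [12,13,4,11,14,17,16]

(4, 4)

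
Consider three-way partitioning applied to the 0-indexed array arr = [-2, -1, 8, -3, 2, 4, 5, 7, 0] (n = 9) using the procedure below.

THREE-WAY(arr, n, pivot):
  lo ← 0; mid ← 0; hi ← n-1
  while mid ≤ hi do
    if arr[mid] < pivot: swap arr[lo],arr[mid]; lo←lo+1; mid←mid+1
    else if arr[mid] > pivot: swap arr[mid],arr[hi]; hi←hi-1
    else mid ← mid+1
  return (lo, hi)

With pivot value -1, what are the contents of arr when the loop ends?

[-2, -3, -1, 2, 4, 5, 7, 0, 8]

pivot = -1; lo=0, mid=0, hi=8
arr[mid]=-2<-1: swap arr[0],arr[0]; lo=1,mid=1 → [-2, -1, 8, -3, 2, 4, 5, 7, 0]
arr[mid]=-1=-1: mid=2
arr[mid]=8>-1: swap arr[2],arr[8]; hi=7 → [-2, -1, 0, -3, 2, 4, 5, 7, 8]
arr[mid]=0>-1: swap arr[2],arr[7]; hi=6 → [-2, -1, 7, -3, 2, 4, 5, 0, 8]
arr[mid]=7>-1: swap arr[2],arr[6]; hi=5 → [-2, -1, 5, -3, 2, 4, 7, 0, 8]
arr[mid]=5>-1: swap arr[2],arr[5]; hi=4 → [-2, -1, 4, -3, 2, 5, 7, 0, 8]
arr[mid]=4>-1: swap arr[2],arr[4]; hi=3 → [-2, -1, 2, -3, 4, 5, 7, 0, 8]
arr[mid]=2>-1: swap arr[2],arr[3]; hi=2 → [-2, -1, -3, 2, 4, 5, 7, 0, 8]
arr[mid]=-3<-1: swap arr[1],arr[2]; lo=2,mid=3 → [-2, -3, -1, 2, 4, 5, 7, 0, 8]
end: lo=2, hi=2; arr = [-2, -3, -1, 2, 4, 5, 7, 0, 8]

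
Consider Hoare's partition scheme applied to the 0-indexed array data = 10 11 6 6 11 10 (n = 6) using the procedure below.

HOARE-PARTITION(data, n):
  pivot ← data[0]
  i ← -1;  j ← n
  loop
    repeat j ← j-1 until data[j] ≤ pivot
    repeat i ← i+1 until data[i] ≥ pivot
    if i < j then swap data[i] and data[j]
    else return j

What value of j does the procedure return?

pivot = data[0] = 10; i = -1, j = 6
j→5 (data[5]=10≤10), i→0 (data[0]=10≥10); i<j, swap → 10 11 6 6 11 10
j→3 (data[3]=6≤10), i→1 (data[1]=11≥10); i<j, swap → 10 6 6 11 11 10
j→2, i→3; i≥j, return j=2. data = 10 6 6 11 11 10

2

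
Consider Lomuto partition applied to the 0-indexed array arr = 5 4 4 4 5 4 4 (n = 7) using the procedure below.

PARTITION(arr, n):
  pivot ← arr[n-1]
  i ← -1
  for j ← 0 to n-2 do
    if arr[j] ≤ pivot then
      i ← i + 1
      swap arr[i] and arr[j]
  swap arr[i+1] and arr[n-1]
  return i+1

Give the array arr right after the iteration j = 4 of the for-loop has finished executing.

pivot=4, i=-1
j=0: 5>4, skip
j=1: 4≤4, i=0, swap(0,1) ⇒ 4 5 4 4 5 4 4
j=2: 4≤4, i=1, swap(1,2) ⇒ 4 4 5 4 5 4 4
j=3: 4≤4, i=2, swap(2,3) ⇒ 4 4 4 5 5 4 4
j=4: 5>4, skip
(after j=4) arr = 4 4 4 5 5 4 4

4 4 4 5 5 4 4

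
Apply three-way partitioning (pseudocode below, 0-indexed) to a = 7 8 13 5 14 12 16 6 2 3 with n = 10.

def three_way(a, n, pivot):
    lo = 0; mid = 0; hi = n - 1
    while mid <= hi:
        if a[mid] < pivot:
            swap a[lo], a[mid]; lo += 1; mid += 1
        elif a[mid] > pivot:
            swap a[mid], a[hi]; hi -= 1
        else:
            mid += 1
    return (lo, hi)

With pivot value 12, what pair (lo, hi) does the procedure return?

(6, 6)

pivot = 12; lo=0, mid=0, hi=9
a[mid]=7<12: swap a[0],a[0]; lo=1,mid=1 → 7 8 13 5 14 12 16 6 2 3
a[mid]=8<12: swap a[1],a[1]; lo=2,mid=2 → 7 8 13 5 14 12 16 6 2 3
a[mid]=13>12: swap a[2],a[9]; hi=8 → 7 8 3 5 14 12 16 6 2 13
a[mid]=3<12: swap a[2],a[2]; lo=3,mid=3 → 7 8 3 5 14 12 16 6 2 13
a[mid]=5<12: swap a[3],a[3]; lo=4,mid=4 → 7 8 3 5 14 12 16 6 2 13
a[mid]=14>12: swap a[4],a[8]; hi=7 → 7 8 3 5 2 12 16 6 14 13
a[mid]=2<12: swap a[4],a[4]; lo=5,mid=5 → 7 8 3 5 2 12 16 6 14 13
a[mid]=12=12: mid=6
a[mid]=16>12: swap a[6],a[7]; hi=6 → 7 8 3 5 2 12 6 16 14 13
a[mid]=6<12: swap a[5],a[6]; lo=6,mid=7 → 7 8 3 5 2 6 12 16 14 13
end: lo=6, hi=6; a = 7 8 3 5 2 6 12 16 14 13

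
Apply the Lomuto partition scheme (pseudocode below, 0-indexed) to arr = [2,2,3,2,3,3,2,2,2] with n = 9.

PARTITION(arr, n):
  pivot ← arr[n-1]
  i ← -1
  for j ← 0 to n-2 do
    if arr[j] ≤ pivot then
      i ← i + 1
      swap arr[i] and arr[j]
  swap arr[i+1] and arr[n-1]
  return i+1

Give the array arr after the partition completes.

[2,2,2,2,2,2,3,3,3]

pivot=2, i=-1
j=0: 2≤2, i=0, swap(0,0) ⇒ [2,2,3,2,3,3,2,2,2]
j=1: 2≤2, i=1, swap(1,1) ⇒ [2,2,3,2,3,3,2,2,2]
j=2: 3>2, skip
j=3: 2≤2, i=2, swap(2,3) ⇒ [2,2,2,3,3,3,2,2,2]
j=4: 3>2, skip
j=5: 3>2, skip
j=6: 2≤2, i=3, swap(3,6) ⇒ [2,2,2,2,3,3,3,2,2]
j=7: 2≤2, i=4, swap(4,7) ⇒ [2,2,2,2,2,3,3,3,2]
swap(5,8) ⇒ [2,2,2,2,2,2,3,3,3]; return 5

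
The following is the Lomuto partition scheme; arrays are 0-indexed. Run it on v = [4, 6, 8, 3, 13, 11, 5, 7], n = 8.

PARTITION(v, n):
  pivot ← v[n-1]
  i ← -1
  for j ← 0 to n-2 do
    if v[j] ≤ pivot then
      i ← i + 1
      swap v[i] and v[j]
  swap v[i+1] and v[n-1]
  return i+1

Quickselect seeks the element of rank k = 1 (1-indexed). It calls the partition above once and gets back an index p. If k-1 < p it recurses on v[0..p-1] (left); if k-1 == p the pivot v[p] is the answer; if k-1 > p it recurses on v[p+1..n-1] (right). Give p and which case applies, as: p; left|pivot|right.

pivot = v[7] = 7; i = -1
j=0: v[0]=4 ≤ 7 → i=0, swap v[0],v[0] (no change) → [4, 6, 8, 3, 13, 11, 5, 7]
j=1: v[1]=6 ≤ 7 → i=1, swap v[1],v[1] (no change) → [4, 6, 8, 3, 13, 11, 5, 7]
j=2: v[2]=8 > 7 → no swap
j=3: v[3]=3 ≤ 7 → i=2, swap v[2],v[3] → [4, 6, 3, 8, 13, 11, 5, 7]
j=4: v[4]=13 > 7 → no swap
j=5: v[5]=11 > 7 → no swap
j=6: v[6]=5 ≤ 7 → i=3, swap v[3],v[6] → [4, 6, 3, 5, 13, 11, 8, 7]
final swap v[4],v[7] → [4, 6, 3, 5, 7, 11, 8, 13]; return 4
p = 4; k-1 = 0 < 4 ⇒ left

4; left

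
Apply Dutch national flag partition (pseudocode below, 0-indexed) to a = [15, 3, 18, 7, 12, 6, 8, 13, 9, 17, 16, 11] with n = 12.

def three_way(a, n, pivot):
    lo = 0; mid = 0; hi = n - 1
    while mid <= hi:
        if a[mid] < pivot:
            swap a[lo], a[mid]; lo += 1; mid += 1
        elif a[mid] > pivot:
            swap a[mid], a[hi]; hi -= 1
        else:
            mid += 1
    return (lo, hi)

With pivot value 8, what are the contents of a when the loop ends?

pivot = 8; lo=0, mid=0, hi=11
a[mid]=15>8: swap a[0],a[11]; hi=10 → [11, 3, 18, 7, 12, 6, 8, 13, 9, 17, 16, 15]
a[mid]=11>8: swap a[0],a[10]; hi=9 → [16, 3, 18, 7, 12, 6, 8, 13, 9, 17, 11, 15]
a[mid]=16>8: swap a[0],a[9]; hi=8 → [17, 3, 18, 7, 12, 6, 8, 13, 9, 16, 11, 15]
a[mid]=17>8: swap a[0],a[8]; hi=7 → [9, 3, 18, 7, 12, 6, 8, 13, 17, 16, 11, 15]
a[mid]=9>8: swap a[0],a[7]; hi=6 → [13, 3, 18, 7, 12, 6, 8, 9, 17, 16, 11, 15]
a[mid]=13>8: swap a[0],a[6]; hi=5 → [8, 3, 18, 7, 12, 6, 13, 9, 17, 16, 11, 15]
a[mid]=8=8: mid=1
a[mid]=3<8: swap a[0],a[1]; lo=1,mid=2 → [3, 8, 18, 7, 12, 6, 13, 9, 17, 16, 11, 15]
a[mid]=18>8: swap a[2],a[5]; hi=4 → [3, 8, 6, 7, 12, 18, 13, 9, 17, 16, 11, 15]
a[mid]=6<8: swap a[1],a[2]; lo=2,mid=3 → [3, 6, 8, 7, 12, 18, 13, 9, 17, 16, 11, 15]
a[mid]=7<8: swap a[2],a[3]; lo=3,mid=4 → [3, 6, 7, 8, 12, 18, 13, 9, 17, 16, 11, 15]
a[mid]=12>8: swap a[4],a[4]; hi=3 → [3, 6, 7, 8, 12, 18, 13, 9, 17, 16, 11, 15]
end: lo=3, hi=3; a = [3, 6, 7, 8, 12, 18, 13, 9, 17, 16, 11, 15]

[3, 6, 7, 8, 12, 18, 13, 9, 17, 16, 11, 15]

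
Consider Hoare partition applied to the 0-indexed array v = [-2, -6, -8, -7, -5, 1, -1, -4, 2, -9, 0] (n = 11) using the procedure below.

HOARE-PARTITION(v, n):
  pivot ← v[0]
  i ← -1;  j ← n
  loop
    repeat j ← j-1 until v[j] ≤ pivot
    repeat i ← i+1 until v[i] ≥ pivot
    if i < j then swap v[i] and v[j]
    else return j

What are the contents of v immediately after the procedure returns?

pivot = v[0] = -2; i = -1, j = 11
j→9 (v[9]=-9≤-2), i→0 (v[0]=-2≥-2); i<j, swap → [-9, -6, -8, -7, -5, 1, -1, -4, 2, -2, 0]
j→7 (v[7]=-4≤-2), i→5 (v[5]=1≥-2); i<j, swap → [-9, -6, -8, -7, -5, -4, -1, 1, 2, -2, 0]
j→5, i→6; i≥j, return j=5. v = [-9, -6, -8, -7, -5, -4, -1, 1, 2, -2, 0]

[-9, -6, -8, -7, -5, -4, -1, 1, 2, -2, 0]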